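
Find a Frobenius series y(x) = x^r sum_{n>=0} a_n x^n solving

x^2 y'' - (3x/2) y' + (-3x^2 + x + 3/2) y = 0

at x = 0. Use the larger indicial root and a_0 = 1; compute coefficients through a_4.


Write in Frobenius form y'' + (p(x)/x) y' + (q(x)/x^2) y = 0:
  p(x) = -3/2,  q(x) = -3x^2 + x + 3/2.
Indicial equation: r(r-1) + (-3/2) r + (3/2) = 0 -> roots r_1 = 3/2, r_2 = 1.
Take r = r_1 = 3/2. Let y(x) = x^r sum_{n>=0} a_n x^n with a_0 = 1.
Substitute y = x^r sum a_n x^n and match x^{r+n}. The recurrence is
  D(n) a_n + 1 a_{n-1} - 3 a_{n-2} = 0,  where D(n) = (r+n)(r+n-1) + (-3/2)(r+n) + (3/2).
  a_n = [-1 a_{n-1} + 3 a_{n-2}] / D(n).
Since the indicial polynomial factors as (r - r_1)(r - r_2), D(n) = (r_1 + n - r_1)(r_1 + n - r_2) = n(n + 1/2).
Evaluating step by step (a_0 = 1):
  n = 1: D(1) = 1(1 + 1/2) = 3/2; numerator = -1(1) = -1; a_1 = (-1)/(3/2) = -2/3
  n = 2: D(2) = 2(2 + 1/2) = 5; numerator = -1(-2/3) + 3(1) = 11/3; a_2 = (11/3)/(5) = 11/15
  n = 3: D(3) = 3(3 + 1/2) = 21/2; numerator = -1(11/15) + 3(-2/3) = -41/15; a_3 = (-41/15)/(21/2) = -82/315
  n = 4: D(4) = 4(4 + 1/2) = 18; numerator = -1(-82/315) + 3(11/15) = 155/63; a_4 = (155/63)/(18) = 155/1134

r = 3/2; a_0 = 1; a_1 = -2/3; a_2 = 11/15; a_3 = -82/315; a_4 = 155/1134


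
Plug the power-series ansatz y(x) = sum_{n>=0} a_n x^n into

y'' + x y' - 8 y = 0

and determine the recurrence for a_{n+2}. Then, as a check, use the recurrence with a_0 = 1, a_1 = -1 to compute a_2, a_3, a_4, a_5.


Substitute y = sum_n a_n x^n.
y''(x) has coefficient (n+2)(n+1) a_{n+2} at x^n;
x y'(x) has coefficient n a_n at x^n (shift);
-8 y(x) has coefficient -8 a_n at x^n.
Matching x^n: (n+2)(n+1) a_{n+2} + (n - 8) a_n = 0.
Thus a_{n+2} = (-n + 8) / ((n+1)(n+2)) * a_n.

Check with a_0 = 1, a_1 = -1 (apply the recurrence for n = 0, 1, 2, 3): a_0 = 1, a_1 = -1, a_2 = 4, a_3 = -7/6, a_4 = 2, a_5 = -7/24.

a_(n+2) = (-n + 8) / ((n+1)(n+2)) * a_n; check: a_0 = 1, a_1 = -1, a_2 = 4, a_3 = -7/6, a_4 = 2, a_5 = -7/24


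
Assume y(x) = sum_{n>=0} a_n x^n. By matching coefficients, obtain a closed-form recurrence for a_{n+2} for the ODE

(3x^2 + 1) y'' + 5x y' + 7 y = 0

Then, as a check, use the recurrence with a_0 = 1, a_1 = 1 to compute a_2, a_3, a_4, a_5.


Substitute y = sum_n a_n x^n.
(1 + 3 x^2) y'' contributes (n+2)(n+1) a_{n+2} + 3 n(n-1) a_n at x^n.
5 x y'(x) contributes 5 n a_n at x^n.
7 y(x) contributes 7 a_n at x^n.
Matching x^n: (n+2)(n+1) a_{n+2} + (3 n(n-1) + 5 n + 7) a_n = 0.
Thus a_{n+2} = (-3 n(n-1) - 5 n - 7) / ((n+1)(n+2)) * a_n.

Check with a_0 = 1, a_1 = 1 (apply the recurrence for n = 0, 1, 2, 3): a_0 = 1, a_1 = 1, a_2 = -7/2, a_3 = -2, a_4 = 161/24, a_5 = 4.

a_(n+2) = (-3 n(n-1) - 5 n - 7) / ((n+1)(n+2)) * a_n; check: a_0 = 1, a_1 = 1, a_2 = -7/2, a_3 = -2, a_4 = 161/24, a_5 = 4


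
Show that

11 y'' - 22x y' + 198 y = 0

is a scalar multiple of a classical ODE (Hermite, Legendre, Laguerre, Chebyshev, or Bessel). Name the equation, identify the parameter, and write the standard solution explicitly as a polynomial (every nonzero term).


All three coefficients share the factor 11; dividing through by 11 gives  y'' - 2x y' + 18 y = 0.
This matches the Hermite equation y'' - 2x y' + 2n y = 0 with 2n = 18, so n = 9; the polynomial solution is H_9(x).
With y = sum_k a_k x^k, matching x^k gives (k+2)(k+1) a_{k+2} = 2(k - n) a_k = 2(k - 9) a_k. The right side vanishes at k = 9, so the series with the parity of 9 terminates at degree 9.
Standard normalization: leading coefficient of H_n is 2^n, so a_9 = 2^9 = 512. Work downward with a_k = (k+1)(k+2) a_{k+2} / (2(k - n)):
  a_7 = (8)(9)(512) / (2(7 - 9)) = 36864/(-4) = -9216
  a_5 = (6)(7)(-9216) / (2(5 - 9)) = -387072/(-8) = 48384
  a_3 = (4)(5)(48384) / (2(3 - 9)) = 967680/(-12) = -80640
  a_1 = (2)(3)(-80640) / (2(1 - 9)) = -483840/(-16) = 30240
Hence H_9(x) = 512 x^9 - 9216 x^7 + 48384 x^5 - 80640 x^3 + 30240 x.

H_9(x); series = 512 x^9 - 9216 x^7 + 48384 x^5 - 80640 x^3 + 30240 x


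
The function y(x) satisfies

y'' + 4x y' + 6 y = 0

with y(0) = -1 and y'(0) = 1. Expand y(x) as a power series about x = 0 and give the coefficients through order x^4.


Ansatz: y(x) = sum_{n>=0} a_n x^n, so y'(x) = sum_{n>=1} n a_n x^(n-1) and y''(x) = sum_{n>=2} n(n-1) a_n x^(n-2).
Substitute into P(x) y'' + Q(x) y' + R(x) y = 0 with P(x) = 1, Q(x) = 4x, R(x) = 6, and match powers of x.
Initial conditions: a_0 = -1, a_1 = 1.
Setting the coefficient of each power of x to zero and solving order by order (substituting the coefficients already found):
  x^0: 2 a_2 + 6 a_0 = 0  ->  2 a_2 = -6 a_0 = 6  ->  a_2 = 3
  x^1: 6 a_3 + 10 a_1 = 0  ->  6 a_3 = -10 a_1 = -10  ->  a_3 = -5/3
  x^2: 12 a_4 + 14 a_2 = 0  ->  12 a_4 = -14 a_2 = -42  ->  a_4 = -7/2
Truncated series: y(x) = -1 + x + 3 x^2 - (5/3) x^3 - (7/2) x^4 + O(x^5).

a_0 = -1; a_1 = 1; a_2 = 3; a_3 = -5/3; a_4 = -7/2


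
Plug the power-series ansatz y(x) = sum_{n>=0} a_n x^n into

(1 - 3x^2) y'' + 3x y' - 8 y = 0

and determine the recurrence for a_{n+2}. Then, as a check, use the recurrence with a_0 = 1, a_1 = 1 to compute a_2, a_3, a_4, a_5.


Substitute y = sum_n a_n x^n.
(1 - 3 x^2) y'' contributes (n+2)(n+1) a_{n+2} - 3 n(n-1) a_n at x^n.
3 x y'(x) contributes 3 n a_n at x^n.
-8 y(x) contributes -8 a_n at x^n.
Matching x^n: (n+2)(n+1) a_{n+2} + (-3 n(n-1) + 3 n - 8) a_n = 0.
Thus a_{n+2} = (3 n(n-1) - 3 n + 8) / ((n+1)(n+2)) * a_n.

Check with a_0 = 1, a_1 = 1 (apply the recurrence for n = 0, 1, 2, 3): a_0 = 1, a_1 = 1, a_2 = 4, a_3 = 5/6, a_4 = 8/3, a_5 = 17/24.

a_(n+2) = (3 n(n-1) - 3 n + 8) / ((n+1)(n+2)) * a_n; check: a_0 = 1, a_1 = 1, a_2 = 4, a_3 = 5/6, a_4 = 8/3, a_5 = 17/24


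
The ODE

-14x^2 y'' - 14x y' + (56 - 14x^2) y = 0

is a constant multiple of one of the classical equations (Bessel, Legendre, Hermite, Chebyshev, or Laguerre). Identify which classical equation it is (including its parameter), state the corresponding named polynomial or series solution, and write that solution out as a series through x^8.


All three coefficients share the factor -14; dividing through by -14 gives  x^2 y'' + x y' + (x^2 - 4) y = 0.
This matches the Bessel equation x^2 y'' + x y' + (x^2 - nu^2) y = 0 with nu^2 = 4, so nu = 2; the solution bounded at x = 0 is J_2(x).
Frobenius at x = 0: indicial roots ±nu; for r = nu the recurrence k(k + 2nu) c_k = -c_{k-2} gives the standard series J_nu(x) = sum_{k>=0} (-1)^k / (k! (k+nu)!) (x/2)^(2k+nu). Evaluate the first 4 terms:
  k = 0: (-1)^0 / (0! * 2! * 2^2) x^2 = 1/(1*2*4) x^2 = (1/8) x^2
  k = 1: (-1)^1 / (1! * 3! * 2^4) x^4 = -1/(1*6*16) x^4 = (-1/96) x^4
  k = 2: (-1)^2 / (2! * 4! * 2^6) x^6 = 1/(2*24*64) x^6 = (1/3072) x^6
  k = 3: (-1)^3 / (3! * 5! * 2^8) x^8 = -1/(6*120*256) x^8 = (-1/184320) x^8
Hence J_2(x) = -x^8/184320 + x^6/3072 - x^4/96 + x^2/8 + ....

J_2(x); series = -x^8/184320 + x^6/3072 - x^4/96 + x^2/8


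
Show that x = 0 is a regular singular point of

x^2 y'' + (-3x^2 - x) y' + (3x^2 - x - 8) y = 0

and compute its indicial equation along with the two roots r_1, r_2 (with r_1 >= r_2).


Divide by x^2 to reach normal form y'' + P_1(x) y' + P_2(x) y = 0 with P_1(x) = -3 - 1/x and P_2(x) = 3 - 1/x - 8/x^2.
x = 0 is a singular point because the y'-coefficient -3 - 1/x has a pole at x = 0 and the y-coefficient 3 - 1/x - 8/x^2 has a pole at x = 0.
It is a regular singular point because x P_1(x) = p(x) = -3x - 1 and x^2 P_2(x) = q(x) = 3x^2 - x - 8 are polynomials, hence analytic at x = 0.
p(0) = -1,  q(0) = -8.
Indicial equation: r(r-1) + p(0) r + q(0) = 0, i.e. r^2 + (p(0) - 1) r + q(0) = 0, i.e. r^2 - 2 r - 8 = 0.
Discriminant: (-2)^2 - 4(-8) = 36, so r = (2 ± 6)/2.
Solving: r_1 = 4, r_2 = -2.

indicial: r^2 - 2 r - 8 = 0; roots r_1 = 4, r_2 = -2


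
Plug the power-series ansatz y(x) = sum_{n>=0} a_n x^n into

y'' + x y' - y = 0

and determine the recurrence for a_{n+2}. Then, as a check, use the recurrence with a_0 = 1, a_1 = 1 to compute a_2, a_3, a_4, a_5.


Substitute y = sum_n a_n x^n.
y''(x) has coefficient (n+2)(n+1) a_{n+2} at x^n;
x y'(x) has coefficient n a_n at x^n (shift);
-y(x) has coefficient -1 a_n at x^n.
Matching x^n: (n+2)(n+1) a_{n+2} + (n - 1) a_n = 0.
Thus a_{n+2} = (-n + 1) / ((n+1)(n+2)) * a_n.

Check with a_0 = 1, a_1 = 1 (apply the recurrence for n = 0, 1, 2, 3): a_0 = 1, a_1 = 1, a_2 = 1/2, a_3 = 0, a_4 = -1/24, a_5 = 0.

a_(n+2) = (-n + 1) / ((n+1)(n+2)) * a_n; check: a_0 = 1, a_1 = 1, a_2 = 1/2, a_3 = 0, a_4 = -1/24, a_5 = 0


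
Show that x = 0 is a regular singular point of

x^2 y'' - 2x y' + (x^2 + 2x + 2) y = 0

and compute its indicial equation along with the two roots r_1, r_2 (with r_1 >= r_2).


Divide by x^2 to reach normal form y'' + P_1(x) y' + P_2(x) y = 0 with P_1(x) = -2/x and P_2(x) = 1 + 2/x + 2/x^2.
x = 0 is a singular point because the y'-coefficient -2/x has a pole at x = 0 and the y-coefficient 1 + 2/x + 2/x^2 has a pole at x = 0.
It is a regular singular point because x P_1(x) = p(x) = -2 and x^2 P_2(x) = q(x) = x^2 + 2x + 2 are polynomials, hence analytic at x = 0.
p(0) = -2,  q(0) = 2.
Indicial equation: r(r-1) + p(0) r + q(0) = 0, i.e. r^2 + (p(0) - 1) r + q(0) = 0, i.e. r^2 - 3 r + 2 = 0.
Discriminant: (-3)^2 - 4(2) = 1, so r = (3 ± 1)/2.
Solving: r_1 = 2, r_2 = 1.

indicial: r^2 - 3 r + 2 = 0; roots r_1 = 2, r_2 = 1


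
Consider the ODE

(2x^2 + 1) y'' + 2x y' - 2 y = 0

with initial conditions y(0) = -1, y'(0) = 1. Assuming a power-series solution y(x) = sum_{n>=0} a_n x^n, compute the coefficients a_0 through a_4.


Ansatz: y(x) = sum_{n>=0} a_n x^n, so y'(x) = sum_{n>=1} n a_n x^(n-1) and y''(x) = sum_{n>=2} n(n-1) a_n x^(n-2).
Substitute into P(x) y'' + Q(x) y' + R(x) y = 0 with P(x) = 2x^2 + 1, Q(x) = 2x, R(x) = -2, and match powers of x.
Initial conditions: a_0 = -1, a_1 = 1.
Setting the coefficient of each power of x to zero and solving order by order (substituting the coefficients already found):
  x^0: 2 a_2 - 2 a_0 = 0  ->  2 a_2 = 2 a_0 = -2  ->  a_2 = -1
  x^1: 6 a_3 = 0  ->  a_3 = 0
  x^2: 12 a_4 + 6 a_2 = 0  ->  12 a_4 = -6 a_2 = 6  ->  a_4 = 1/2
Truncated series: y(x) = -1 + x - x^2 + (1/2) x^4 + O(x^5).

a_0 = -1; a_1 = 1; a_2 = -1; a_3 = 0; a_4 = 1/2


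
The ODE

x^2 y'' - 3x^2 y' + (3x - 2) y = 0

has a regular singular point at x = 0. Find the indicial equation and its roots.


Divide by x^2 to reach normal form y'' + P_1(x) y' + P_2(x) y = 0 with P_1(x) = -3 and P_2(x) = 3/x - 2/x^2.
x = 0 is a singular point because the y-coefficient 3/x - 2/x^2 has a pole at x = 0.
It is a regular singular point because x P_1(x) = p(x) = -3x and x^2 P_2(x) = q(x) = 3x - 2 are polynomials, hence analytic at x = 0.
p(0) = 0,  q(0) = -2.
Indicial equation: r(r-1) + p(0) r + q(0) = 0, i.e. r^2 + (p(0) - 1) r + q(0) = 0, i.e. r^2 - 1 r - 2 = 0.
Discriminant: (-1)^2 - 4(-2) = 9, so r = (1 ± 3)/2.
Solving: r_1 = 2, r_2 = -1.

indicial: r^2 - 1 r - 2 = 0; roots r_1 = 2, r_2 = -1


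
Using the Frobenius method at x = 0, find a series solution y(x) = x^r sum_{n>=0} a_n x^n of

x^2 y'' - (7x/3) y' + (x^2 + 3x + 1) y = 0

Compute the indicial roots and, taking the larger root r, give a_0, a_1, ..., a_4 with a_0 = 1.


Write in Frobenius form y'' + (p(x)/x) y' + (q(x)/x^2) y = 0:
  p(x) = -7/3,  q(x) = x^2 + 3x + 1.
Indicial equation: r(r-1) + (-7/3) r + (1) = 0 -> roots r_1 = 3, r_2 = 1/3.
Take r = r_1 = 3. Let y(x) = x^r sum_{n>=0} a_n x^n with a_0 = 1.
Substitute y = x^r sum a_n x^n and match x^{r+n}. The recurrence is
  D(n) a_n + 3 a_{n-1} + 1 a_{n-2} = 0,  where D(n) = (r+n)(r+n-1) + (-7/3)(r+n) + (1).
  a_n = [-3 a_{n-1} - 1 a_{n-2}] / D(n).
Since the indicial polynomial factors as (r - r_1)(r - r_2), D(n) = (r_1 + n - r_1)(r_1 + n - r_2) = n(n + 8/3).
Evaluating step by step (a_0 = 1):
  n = 1: D(1) = 1(1 + 8/3) = 11/3; numerator = -3(1) = -3; a_1 = (-3)/(11/3) = -9/11
  n = 2: D(2) = 2(2 + 8/3) = 28/3; numerator = -3(-9/11) - 1(1) = 16/11; a_2 = (16/11)/(28/3) = 12/77
  n = 3: D(3) = 3(3 + 8/3) = 17; numerator = -3(12/77) - 1(-9/11) = 27/77; a_3 = (27/77)/(17) = 27/1309
  n = 4: D(4) = 4(4 + 8/3) = 80/3; numerator = -3(27/1309) - 1(12/77) = -285/1309; a_4 = (-285/1309)/(80/3) = -171/20944

r = 3; a_0 = 1; a_1 = -9/11; a_2 = 12/77; a_3 = 27/1309; a_4 = -171/20944


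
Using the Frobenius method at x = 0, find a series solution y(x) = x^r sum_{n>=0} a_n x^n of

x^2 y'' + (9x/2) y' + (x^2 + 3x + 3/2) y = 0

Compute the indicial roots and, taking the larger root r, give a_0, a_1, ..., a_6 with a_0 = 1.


Write in Frobenius form y'' + (p(x)/x) y' + (q(x)/x^2) y = 0:
  p(x) = 9/2,  q(x) = x^2 + 3x + 3/2.
Indicial equation: r(r-1) + (9/2) r + (3/2) = 0 -> roots r_1 = -1/2, r_2 = -3.
Take r = r_1 = -1/2. Let y(x) = x^r sum_{n>=0} a_n x^n with a_0 = 1.
Substitute y = x^r sum a_n x^n and match x^{r+n}. The recurrence is
  D(n) a_n + 3 a_{n-1} + 1 a_{n-2} = 0,  where D(n) = (r+n)(r+n-1) + (9/2)(r+n) + (3/2).
  a_n = [-3 a_{n-1} - 1 a_{n-2}] / D(n).
Since the indicial polynomial factors as (r - r_1)(r - r_2), D(n) = (r_1 + n - r_1)(r_1 + n - r_2) = n(n + 5/2).
Evaluating step by step (a_0 = 1):
  n = 1: D(1) = 1(1 + 5/2) = 7/2; numerator = -3(1) = -3; a_1 = (-3)/(7/2) = -6/7
  n = 2: D(2) = 2(2 + 5/2) = 9; numerator = -3(-6/7) - 1(1) = 11/7; a_2 = (11/7)/(9) = 11/63
  n = 3: D(3) = 3(3 + 5/2) = 33/2; numerator = -3(11/63) - 1(-6/7) = 1/3; a_3 = (1/3)/(33/2) = 2/99
  n = 4: D(4) = 4(4 + 5/2) = 26; numerator = -3(2/99) - 1(11/63) = -163/693; a_4 = (-163/693)/(26) = -163/18018
  n = 5: D(5) = 5(5 + 5/2) = 75/2; numerator = -3(-163/18018) - 1(2/99) = 125/18018; a_5 = (125/18018)/(75/2) = 5/27027
  n = 6: D(6) = 6(6 + 5/2) = 51; numerator = -3(5/27027) - 1(-163/18018) = 17/2002; a_6 = (17/2002)/(51) = 1/6006

r = -1/2; a_0 = 1; a_1 = -6/7; a_2 = 11/63; a_3 = 2/99; a_4 = -163/18018; a_5 = 5/27027; a_6 = 1/6006


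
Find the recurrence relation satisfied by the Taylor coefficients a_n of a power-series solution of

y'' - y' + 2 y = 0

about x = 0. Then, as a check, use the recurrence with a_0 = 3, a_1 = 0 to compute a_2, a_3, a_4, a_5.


Substitute y = sum_n a_n x^n.
y''(x) has coefficient (n+2)(n+1) a_{n+2} at x^n;
-y'(x) has coefficient -(n+1) a_{n+1} at x^n;
2 y(x) has coefficient 2 a_n at x^n.
Matching x^n: (n+2)(n+1) a_{n+2} - (n+1) a_{n+1} + 2 a_n = 0.
Thus a_{n+2} = [(n+1) a_{n+1} - 2 a_n] / ((n+1)(n+2)).

Check with a_0 = 3, a_1 = 0 (apply the recurrence for n = 0, 1, 2, 3): a_0 = 3, a_1 = 0, a_2 = -3, a_3 = -1, a_4 = 1/4, a_5 = 3/20.

a_(n+2) = [(n+1) a_(n+1) - 2 a_n] / ((n+1)(n+2)); check: a_0 = 3, a_1 = 0, a_2 = -3, a_3 = -1, a_4 = 1/4, a_5 = 3/20


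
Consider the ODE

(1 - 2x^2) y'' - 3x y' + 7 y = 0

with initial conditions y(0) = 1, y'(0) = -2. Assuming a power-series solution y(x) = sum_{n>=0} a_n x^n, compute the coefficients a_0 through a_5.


Ansatz: y(x) = sum_{n>=0} a_n x^n, so y'(x) = sum_{n>=1} n a_n x^(n-1) and y''(x) = sum_{n>=2} n(n-1) a_n x^(n-2).
Substitute into P(x) y'' + Q(x) y' + R(x) y = 0 with P(x) = 1 - 2x^2, Q(x) = -3x, R(x) = 7, and match powers of x.
Initial conditions: a_0 = 1, a_1 = -2.
Setting the coefficient of each power of x to zero and solving order by order (substituting the coefficients already found):
  x^0: 2 a_2 + 7 a_0 = 0  ->  2 a_2 = -7 a_0 = -7  ->  a_2 = -7/2
  x^1: 6 a_3 + 4 a_1 = 0  ->  6 a_3 = -4 a_1 = 8  ->  a_3 = 4/3
  x^2: 12 a_4 - 3 a_2 = 0  ->  12 a_4 = 3 a_2 = -21/2  ->  a_4 = -7/8
  x^3: 20 a_5 - 14 a_3 = 0  ->  20 a_5 = 14 a_3 = 56/3  ->  a_5 = 14/15
Truncated series: y(x) = 1 - 2 x - (7/2) x^2 + (4/3) x^3 - (7/8) x^4 + (14/15) x^5 + O(x^6).

a_0 = 1; a_1 = -2; a_2 = -7/2; a_3 = 4/3; a_4 = -7/8; a_5 = 14/15


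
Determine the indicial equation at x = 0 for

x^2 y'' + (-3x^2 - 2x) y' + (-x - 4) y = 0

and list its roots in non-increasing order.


Divide by x^2 to reach normal form y'' + P_1(x) y' + P_2(x) y = 0 with P_1(x) = -3 - 2/x and P_2(x) = -1/x - 4/x^2.
x = 0 is a singular point because the y'-coefficient -3 - 2/x has a pole at x = 0 and the y-coefficient -1/x - 4/x^2 has a pole at x = 0.
It is a regular singular point because x P_1(x) = p(x) = -3x - 2 and x^2 P_2(x) = q(x) = -x - 4 are polynomials, hence analytic at x = 0.
p(0) = -2,  q(0) = -4.
Indicial equation: r(r-1) + p(0) r + q(0) = 0, i.e. r^2 + (p(0) - 1) r + q(0) = 0, i.e. r^2 - 3 r - 4 = 0.
Discriminant: (-3)^2 - 4(-4) = 25, so r = (3 ± 5)/2.
Solving: r_1 = 4, r_2 = -1.

indicial: r^2 - 3 r - 4 = 0; roots r_1 = 4, r_2 = -1


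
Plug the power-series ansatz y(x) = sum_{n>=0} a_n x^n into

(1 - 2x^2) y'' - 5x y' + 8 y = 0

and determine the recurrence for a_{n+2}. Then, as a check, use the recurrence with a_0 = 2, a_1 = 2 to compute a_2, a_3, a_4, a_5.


Substitute y = sum_n a_n x^n.
(1 - 2 x^2) y'' contributes (n+2)(n+1) a_{n+2} - 2 n(n-1) a_n at x^n.
-5 x y'(x) contributes -5 n a_n at x^n.
8 y(x) contributes 8 a_n at x^n.
Matching x^n: (n+2)(n+1) a_{n+2} + (-2 n(n-1) - 5 n + 8) a_n = 0.
Thus a_{n+2} = (2 n(n-1) + 5 n - 8) / ((n+1)(n+2)) * a_n.

Check with a_0 = 2, a_1 = 2 (apply the recurrence for n = 0, 1, 2, 3): a_0 = 2, a_1 = 2, a_2 = -8, a_3 = -1, a_4 = -4, a_5 = -19/20.

a_(n+2) = (2 n(n-1) + 5 n - 8) / ((n+1)(n+2)) * a_n; check: a_0 = 2, a_1 = 2, a_2 = -8, a_3 = -1, a_4 = -4, a_5 = -19/20


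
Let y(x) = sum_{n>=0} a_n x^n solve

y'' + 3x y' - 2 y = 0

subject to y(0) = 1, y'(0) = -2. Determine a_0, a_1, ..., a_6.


Ansatz: y(x) = sum_{n>=0} a_n x^n, so y'(x) = sum_{n>=1} n a_n x^(n-1) and y''(x) = sum_{n>=2} n(n-1) a_n x^(n-2).
Substitute into P(x) y'' + Q(x) y' + R(x) y = 0 with P(x) = 1, Q(x) = 3x, R(x) = -2, and match powers of x.
Initial conditions: a_0 = 1, a_1 = -2.
Setting the coefficient of each power of x to zero and solving order by order (substituting the coefficients already found):
  x^0: 2 a_2 - 2 a_0 = 0  ->  2 a_2 = 2 a_0 = 2  ->  a_2 = 1
  x^1: 6 a_3 + a_1 = 0  ->  6 a_3 = -a_1 = 2  ->  a_3 = 1/3
  x^2: 12 a_4 + 4 a_2 = 0  ->  12 a_4 = -4 a_2 = -4  ->  a_4 = -1/3
  x^3: 20 a_5 + 7 a_3 = 0  ->  20 a_5 = -7 a_3 = -7/3  ->  a_5 = -7/60
  x^4: 30 a_6 + 10 a_4 = 0  ->  30 a_6 = -10 a_4 = 10/3  ->  a_6 = 1/9
Truncated series: y(x) = 1 - 2 x + x^2 + (1/3) x^3 - (1/3) x^4 - (7/60) x^5 + (1/9) x^6 + O(x^7).

a_0 = 1; a_1 = -2; a_2 = 1; a_3 = 1/3; a_4 = -1/3; a_5 = -7/60; a_6 = 1/9


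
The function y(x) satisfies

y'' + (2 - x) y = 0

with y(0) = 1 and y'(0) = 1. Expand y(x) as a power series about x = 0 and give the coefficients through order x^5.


Ansatz: y(x) = sum_{n>=0} a_n x^n, so y'(x) = sum_{n>=1} n a_n x^(n-1) and y''(x) = sum_{n>=2} n(n-1) a_n x^(n-2).
Substitute into P(x) y'' + Q(x) y' + R(x) y = 0 with P(x) = 1, Q(x) = 0, R(x) = 2 - x, and match powers of x.
Initial conditions: a_0 = 1, a_1 = 1.
Setting the coefficient of each power of x to zero and solving order by order (substituting the coefficients already found):
  x^0: 2 a_2 + 2 a_0 = 0  ->  2 a_2 = -2 a_0 = -2  ->  a_2 = -1
  x^1: 6 a_3 + 2 a_1 - a_0 = 0  ->  6 a_3 = -2 a_1 + a_0 = -1  ->  a_3 = -1/6
  x^2: 12 a_4 + 2 a_2 - a_1 = 0  ->  12 a_4 = -2 a_2 + a_1 = 3  ->  a_4 = 1/4
  x^3: 20 a_5 + 2 a_3 - a_2 = 0  ->  20 a_5 = -2 a_3 + a_2 = -2/3  ->  a_5 = -1/30
Truncated series: y(x) = 1 + x - x^2 - (1/6) x^3 + (1/4) x^4 - (1/30) x^5 + O(x^6).

a_0 = 1; a_1 = 1; a_2 = -1; a_3 = -1/6; a_4 = 1/4; a_5 = -1/30


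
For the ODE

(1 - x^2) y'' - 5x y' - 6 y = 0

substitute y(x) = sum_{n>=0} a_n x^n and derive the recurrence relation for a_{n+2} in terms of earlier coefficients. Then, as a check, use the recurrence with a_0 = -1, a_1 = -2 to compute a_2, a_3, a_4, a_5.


Substitute y = sum_n a_n x^n.
(1 - 1 x^2) y'' contributes (n+2)(n+1) a_{n+2} - n(n-1) a_n at x^n.
-5 x y'(x) contributes -5 n a_n at x^n.
-6 y(x) contributes -6 a_n at x^n.
Matching x^n: (n+2)(n+1) a_{n+2} + (-n(n-1) - 5 n - 6) a_n = 0.
Thus a_{n+2} = (n(n-1) + 5 n + 6) / ((n+1)(n+2)) * a_n.

Check with a_0 = -1, a_1 = -2 (apply the recurrence for n = 0, 1, 2, 3): a_0 = -1, a_1 = -2, a_2 = -3, a_3 = -11/3, a_4 = -9/2, a_5 = -99/20.

a_(n+2) = (n(n-1) + 5 n + 6) / ((n+1)(n+2)) * a_n; check: a_0 = -1, a_1 = -2, a_2 = -3, a_3 = -11/3, a_4 = -9/2, a_5 = -99/20


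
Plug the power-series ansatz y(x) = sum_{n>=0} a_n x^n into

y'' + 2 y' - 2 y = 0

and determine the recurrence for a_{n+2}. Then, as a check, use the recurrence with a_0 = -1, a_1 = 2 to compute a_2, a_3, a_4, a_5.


Substitute y = sum_n a_n x^n.
y''(x) has coefficient (n+2)(n+1) a_{n+2} at x^n;
2 y'(x) has coefficient 2 (n+1) a_{n+1} at x^n;
-2 y(x) has coefficient -2 a_n at x^n.
Matching x^n: (n+2)(n+1) a_{n+2} + 2 (n+1) a_{n+1} - 2 a_n = 0.
Thus a_{n+2} = [-2 (n+1) a_{n+1} + 2 a_n] / ((n+1)(n+2)).

Check with a_0 = -1, a_1 = 2 (apply the recurrence for n = 0, 1, 2, 3): a_0 = -1, a_1 = 2, a_2 = -3, a_3 = 8/3, a_4 = -11/6, a_5 = 1.

a_(n+2) = [-2 (n+1) a_(n+1) + 2 a_n] / ((n+1)(n+2)); check: a_0 = -1, a_1 = 2, a_2 = -3, a_3 = 8/3, a_4 = -11/6, a_5 = 1


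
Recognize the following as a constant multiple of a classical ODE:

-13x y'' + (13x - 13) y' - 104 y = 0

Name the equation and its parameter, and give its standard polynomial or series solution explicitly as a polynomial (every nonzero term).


All three coefficients share the factor -13; dividing through by -13 gives  x y'' + (1 - x) y' + 8 y = 0.
This matches the Laguerre equation x y'' + (1 - x) y' + n y = 0 with n = 8; the polynomial solution is L_8(x).
With y = sum_k a_k x^k, matching x^k gives (k+1)k a_{k+1} + (k+1) a_{k+1} - k a_k + n a_k = 0, i.e. (k+1)^2 a_{k+1} = (k - n) a_k = (k - 8) a_k. The right side vanishes at k = 8, so the series terminates at degree 8.
Standard normalization L_n(0) = 1 gives a_0 = 1. Work upward with a_{k+1} = (k - 8) a_k / (k+1)^2:
  a_1 = (0 - 8)(1) / 1^2 = -8/1 = -8
  a_2 = (1 - 8)(-8) / 2^2 = 56/4 = 14
  a_3 = (2 - 8)(14) / 3^2 = -84/9 = -28/3
  a_4 = (3 - 8)(-28/3) / 4^2 = (140/3)/16 = 35/12
  a_5 = (4 - 8)(35/12) / 5^2 = (-35/3)/25 = -7/15
  a_6 = (5 - 8)(-7/15) / 6^2 = (7/5)/36 = 7/180
  a_7 = (6 - 8)(7/180) / 7^2 = (-7/90)/49 = -1/630
  a_8 = (7 - 8)(-1/630) / 8^2 = (1/630)/64 = 1/40320
Hence L_8(x) = x^8/40320 - x^7/630 + 7 x^6/180 - 7 x^5/15 + 35 x^4/12 - 28 x^3/3 + 14 x^2 - 8 x + 1.

L_8(x); series = x^8/40320 - x^7/630 + 7 x^6/180 - 7 x^5/15 + 35 x^4/12 - 28 x^3/3 + 14 x^2 - 8 x + 1


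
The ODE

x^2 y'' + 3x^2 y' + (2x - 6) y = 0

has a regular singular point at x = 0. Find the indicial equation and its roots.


Divide by x^2 to reach normal form y'' + P_1(x) y' + P_2(x) y = 0 with P_1(x) = 3 and P_2(x) = 2/x - 6/x^2.
x = 0 is a singular point because the y-coefficient 2/x - 6/x^2 has a pole at x = 0.
It is a regular singular point because x P_1(x) = p(x) = 3x and x^2 P_2(x) = q(x) = 2x - 6 are polynomials, hence analytic at x = 0.
p(0) = 0,  q(0) = -6.
Indicial equation: r(r-1) + p(0) r + q(0) = 0, i.e. r^2 + (p(0) - 1) r + q(0) = 0, i.e. r^2 - 1 r - 6 = 0.
Discriminant: (-1)^2 - 4(-6) = 25, so r = (1 ± 5)/2.
Solving: r_1 = 3, r_2 = -2.

indicial: r^2 - 1 r - 6 = 0; roots r_1 = 3, r_2 = -2


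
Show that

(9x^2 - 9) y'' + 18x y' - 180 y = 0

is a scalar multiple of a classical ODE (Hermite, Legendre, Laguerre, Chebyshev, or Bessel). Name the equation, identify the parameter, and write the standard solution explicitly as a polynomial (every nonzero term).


All three coefficients share the factor -9; dividing through by -9 gives  (1 - x^2) y'' - 2x y' + 20 y = 0.
This matches the Legendre equation (1 - x^2) y'' - 2x y' + n(n+1) y = 0 (note the -2x y' term) with n(n+1) = 20, so n = 4; the polynomial solution is P_4(x).
With y = sum_k a_k x^k, matching x^k gives (k+2)(k+1) a_{k+2} = [k(k+1) - n(n+1)] a_k = (k - 4)(k + 5) a_k. The right side vanishes at k = 4, so the series with the parity of 4 terminates at degree 4.
Standard normalization (P_n(1) = 1): leading coefficient (2n)!/(2^n (n!)^2) = 40320/(16*576) = 35/8, so a_4 = 35/8. Work downward with a_k = (k+1)(k+2) a_{k+2} / ((k - 4)(k + 5)):
  a_2 = (3)(4)(35/8) / ((2 - 4)(2 + 5)) = (105/2)/(-14) = -15/4
  a_0 = (1)(2)(-15/4) / ((0 - 4)(0 + 5)) = (-15/2)/(-20) = 3/8
Hence P_4(x) = 35 x^4/8 - 15 x^2/4 + 3/8.

P_4(x); series = 35 x^4/8 - 15 x^2/4 + 3/8


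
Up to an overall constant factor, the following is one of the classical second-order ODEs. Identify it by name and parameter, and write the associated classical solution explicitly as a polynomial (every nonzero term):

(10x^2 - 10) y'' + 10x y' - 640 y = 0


All three coefficients share the factor -10; dividing through by -10 gives  (1 - x^2) y'' - x y' + 64 y = 0.
This matches the Chebyshev equation (1 - x^2) y'' - x y' + n^2 y = 0 (note the -x y' term, not -2x y') with n^2 = 64, so n = 8; the polynomial solution is T_8(x).
With y = sum_k a_k x^k, matching x^k gives (k+2)(k+1) a_{k+2} = (k^2 - n^2) a_k = (k - 8)(k + 8) a_k. The right side vanishes at k = 8, so the series with the parity of 8 terminates at degree 8.
Standard normalization: leading coefficient of T_n is 2^(n-1), so a_8 = 2^7 = 128. Work downward with a_k = (k+1)(k+2) a_{k+2} / ((k - 8)(k + 8)):
  a_6 = (7)(8)(128) / ((6 - 8)(6 + 8)) = 7168/(-28) = -256
  a_4 = (5)(6)(-256) / ((4 - 8)(4 + 8)) = -7680/(-48) = 160
  a_2 = (3)(4)(160) / ((2 - 8)(2 + 8)) = 1920/(-60) = -32
  a_0 = (1)(2)(-32) / ((0 - 8)(0 + 8)) = -64/(-64) = 1
Hence T_8(x) = 128 x^8 - 256 x^6 + 160 x^4 - 32 x^2 + 1.

T_8(x); series = 128 x^8 - 256 x^6 + 160 x^4 - 32 x^2 + 1


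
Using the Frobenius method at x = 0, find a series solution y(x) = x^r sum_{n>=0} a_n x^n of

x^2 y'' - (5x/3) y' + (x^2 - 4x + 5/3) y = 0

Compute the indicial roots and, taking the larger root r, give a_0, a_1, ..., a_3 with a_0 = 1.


Write in Frobenius form y'' + (p(x)/x) y' + (q(x)/x^2) y = 0:
  p(x) = -5/3,  q(x) = x^2 - 4x + 5/3.
Indicial equation: r(r-1) + (-5/3) r + (5/3) = 0 -> roots r_1 = 5/3, r_2 = 1.
Take r = r_1 = 5/3. Let y(x) = x^r sum_{n>=0} a_n x^n with a_0 = 1.
Substitute y = x^r sum a_n x^n and match x^{r+n}. The recurrence is
  D(n) a_n - 4 a_{n-1} + 1 a_{n-2} = 0,  where D(n) = (r+n)(r+n-1) + (-5/3)(r+n) + (5/3).
  a_n = [4 a_{n-1} - 1 a_{n-2}] / D(n).
Since the indicial polynomial factors as (r - r_1)(r - r_2), D(n) = (r_1 + n - r_1)(r_1 + n - r_2) = n(n + 2/3).
Evaluating step by step (a_0 = 1):
  n = 1: D(1) = 1(1 + 2/3) = 5/3; numerator = 4(1) = 4; a_1 = (4)/(5/3) = 12/5
  n = 2: D(2) = 2(2 + 2/3) = 16/3; numerator = 4(12/5) - 1(1) = 43/5; a_2 = (43/5)/(16/3) = 129/80
  n = 3: D(3) = 3(3 + 2/3) = 11; numerator = 4(129/80) - 1(12/5) = 81/20; a_3 = (81/20)/(11) = 81/220

r = 5/3; a_0 = 1; a_1 = 12/5; a_2 = 129/80; a_3 = 81/220


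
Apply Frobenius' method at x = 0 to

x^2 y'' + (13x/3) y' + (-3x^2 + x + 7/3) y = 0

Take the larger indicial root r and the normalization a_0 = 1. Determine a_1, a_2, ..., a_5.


Write in Frobenius form y'' + (p(x)/x) y' + (q(x)/x^2) y = 0:
  p(x) = 13/3,  q(x) = -3x^2 + x + 7/3.
Indicial equation: r(r-1) + (13/3) r + (7/3) = 0 -> roots r_1 = -1, r_2 = -7/3.
Take r = r_1 = -1. Let y(x) = x^r sum_{n>=0} a_n x^n with a_0 = 1.
Substitute y = x^r sum a_n x^n and match x^{r+n}. The recurrence is
  D(n) a_n + 1 a_{n-1} - 3 a_{n-2} = 0,  where D(n) = (r+n)(r+n-1) + (13/3)(r+n) + (7/3).
  a_n = [-1 a_{n-1} + 3 a_{n-2}] / D(n).
Since the indicial polynomial factors as (r - r_1)(r - r_2), D(n) = (r_1 + n - r_1)(r_1 + n - r_2) = n(n + 4/3).
Evaluating step by step (a_0 = 1):
  n = 1: D(1) = 1(1 + 4/3) = 7/3; numerator = -1(1) = -1; a_1 = (-1)/(7/3) = -3/7
  n = 2: D(2) = 2(2 + 4/3) = 20/3; numerator = -1(-3/7) + 3(1) = 24/7; a_2 = (24/7)/(20/3) = 18/35
  n = 3: D(3) = 3(3 + 4/3) = 13; numerator = -1(18/35) + 3(-3/7) = -9/5; a_3 = (-9/5)/(13) = -9/65
  n = 4: D(4) = 4(4 + 4/3) = 64/3; numerator = -1(-9/65) + 3(18/35) = 153/91; a_4 = (153/91)/(64/3) = 459/5824
  n = 5: D(5) = 5(5 + 4/3) = 95/3; numerator = -1(459/5824) + 3(-9/65) = -1107/2240; a_5 = (-1107/2240)/(95/3) = -3321/212800

r = -1; a_0 = 1; a_1 = -3/7; a_2 = 18/35; a_3 = -9/65; a_4 = 459/5824; a_5 = -3321/212800


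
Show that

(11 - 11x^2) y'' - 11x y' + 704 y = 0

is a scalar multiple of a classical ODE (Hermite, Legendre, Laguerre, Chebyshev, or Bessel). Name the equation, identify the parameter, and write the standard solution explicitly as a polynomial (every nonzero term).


All three coefficients share the factor 11; dividing through by 11 gives  (1 - x^2) y'' - x y' + 64 y = 0.
This matches the Chebyshev equation (1 - x^2) y'' - x y' + n^2 y = 0 (note the -x y' term, not -2x y') with n^2 = 64, so n = 8; the polynomial solution is T_8(x).
With y = sum_k a_k x^k, matching x^k gives (k+2)(k+1) a_{k+2} = (k^2 - n^2) a_k = (k - 8)(k + 8) a_k. The right side vanishes at k = 8, so the series with the parity of 8 terminates at degree 8.
Standard normalization: leading coefficient of T_n is 2^(n-1), so a_8 = 2^7 = 128. Work downward with a_k = (k+1)(k+2) a_{k+2} / ((k - 8)(k + 8)):
  a_6 = (7)(8)(128) / ((6 - 8)(6 + 8)) = 7168/(-28) = -256
  a_4 = (5)(6)(-256) / ((4 - 8)(4 + 8)) = -7680/(-48) = 160
  a_2 = (3)(4)(160) / ((2 - 8)(2 + 8)) = 1920/(-60) = -32
  a_0 = (1)(2)(-32) / ((0 - 8)(0 + 8)) = -64/(-64) = 1
Hence T_8(x) = 128 x^8 - 256 x^6 + 160 x^4 - 32 x^2 + 1.

T_8(x); series = 128 x^8 - 256 x^6 + 160 x^4 - 32 x^2 + 1


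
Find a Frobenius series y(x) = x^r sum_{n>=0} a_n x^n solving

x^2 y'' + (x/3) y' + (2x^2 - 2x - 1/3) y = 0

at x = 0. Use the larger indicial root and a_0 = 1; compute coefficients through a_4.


Write in Frobenius form y'' + (p(x)/x) y' + (q(x)/x^2) y = 0:
  p(x) = 1/3,  q(x) = 2x^2 - 2x - 1/3.
Indicial equation: r(r-1) + (1/3) r + (-1/3) = 0 -> roots r_1 = 1, r_2 = -1/3.
Take r = r_1 = 1. Let y(x) = x^r sum_{n>=0} a_n x^n with a_0 = 1.
Substitute y = x^r sum a_n x^n and match x^{r+n}. The recurrence is
  D(n) a_n - 2 a_{n-1} + 2 a_{n-2} = 0,  where D(n) = (r+n)(r+n-1) + (1/3)(r+n) + (-1/3).
  a_n = [2 a_{n-1} - 2 a_{n-2}] / D(n).
Since the indicial polynomial factors as (r - r_1)(r - r_2), D(n) = (r_1 + n - r_1)(r_1 + n - r_2) = n(n + 4/3).
Evaluating step by step (a_0 = 1):
  n = 1: D(1) = 1(1 + 4/3) = 7/3; numerator = 2(1) = 2; a_1 = (2)/(7/3) = 6/7
  n = 2: D(2) = 2(2 + 4/3) = 20/3; numerator = 2(6/7) - 2(1) = -2/7; a_2 = (-2/7)/(20/3) = -3/70
  n = 3: D(3) = 3(3 + 4/3) = 13; numerator = 2(-3/70) - 2(6/7) = -9/5; a_3 = (-9/5)/(13) = -9/65
  n = 4: D(4) = 4(4 + 4/3) = 64/3; numerator = 2(-9/65) - 2(-3/70) = -87/455; a_4 = (-87/455)/(64/3) = -261/29120

r = 1; a_0 = 1; a_1 = 6/7; a_2 = -3/70; a_3 = -9/65; a_4 = -261/29120


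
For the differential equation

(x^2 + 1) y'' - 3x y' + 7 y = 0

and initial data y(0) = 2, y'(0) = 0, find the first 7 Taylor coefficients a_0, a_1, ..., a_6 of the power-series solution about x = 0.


Ansatz: y(x) = sum_{n>=0} a_n x^n, so y'(x) = sum_{n>=1} n a_n x^(n-1) and y''(x) = sum_{n>=2} n(n-1) a_n x^(n-2).
Substitute into P(x) y'' + Q(x) y' + R(x) y = 0 with P(x) = x^2 + 1, Q(x) = -3x, R(x) = 7, and match powers of x.
Initial conditions: a_0 = 2, a_1 = 0.
Setting the coefficient of each power of x to zero and solving order by order (substituting the coefficients already found):
  x^0: 2 a_2 + 7 a_0 = 0  ->  2 a_2 = -7 a_0 = -14  ->  a_2 = -7
  x^1: 6 a_3 + 4 a_1 = 0  ->  6 a_3 = -4 a_1 = 0  ->  a_3 = 0
  x^2: 12 a_4 + 3 a_2 = 0  ->  12 a_4 = -3 a_2 = 21  ->  a_4 = 7/4
  x^3: 20 a_5 + 4 a_3 = 0  ->  20 a_5 = -4 a_3 = 0  ->  a_5 = 0
  x^4: 30 a_6 + 7 a_4 = 0  ->  30 a_6 = -7 a_4 = -49/4  ->  a_6 = -49/120
Truncated series: y(x) = 2 - 7 x^2 + (7/4) x^4 - (49/120) x^6 + O(x^7).

a_0 = 2; a_1 = 0; a_2 = -7; a_3 = 0; a_4 = 7/4; a_5 = 0; a_6 = -49/120


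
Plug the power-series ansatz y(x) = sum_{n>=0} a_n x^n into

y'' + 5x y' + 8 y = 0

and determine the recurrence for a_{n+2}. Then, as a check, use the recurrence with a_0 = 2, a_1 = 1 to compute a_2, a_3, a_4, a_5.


Substitute y = sum_n a_n x^n.
y''(x) has coefficient (n+2)(n+1) a_{n+2} at x^n;
5 x y'(x) has coefficient 5 n a_n at x^n (shift);
8 y(x) has coefficient 8 a_n at x^n.
Matching x^n: (n+2)(n+1) a_{n+2} + (5n + 8) a_n = 0.
Thus a_{n+2} = (-5n - 8) / ((n+1)(n+2)) * a_n.

Check with a_0 = 2, a_1 = 1 (apply the recurrence for n = 0, 1, 2, 3): a_0 = 2, a_1 = 1, a_2 = -8, a_3 = -13/6, a_4 = 12, a_5 = 299/120.

a_(n+2) = (-5n - 8) / ((n+1)(n+2)) * a_n; check: a_0 = 2, a_1 = 1, a_2 = -8, a_3 = -13/6, a_4 = 12, a_5 = 299/120


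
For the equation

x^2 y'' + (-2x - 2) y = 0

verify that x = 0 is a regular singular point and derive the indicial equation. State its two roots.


Divide by x^2 to reach normal form y'' + P_1(x) y' + P_2(x) y = 0 with P_1(x) = 0 and P_2(x) = -2/x - 2/x^2.
x = 0 is a singular point because the y-coefficient -2/x - 2/x^2 has a pole at x = 0.
It is a regular singular point because x P_1(x) = p(x) = 0 and x^2 P_2(x) = q(x) = -2x - 2 are polynomials, hence analytic at x = 0.
p(0) = 0,  q(0) = -2.
Indicial equation: r(r-1) + p(0) r + q(0) = 0, i.e. r^2 + (p(0) - 1) r + q(0) = 0, i.e. r^2 - 1 r - 2 = 0.
Discriminant: (-1)^2 - 4(-2) = 9, so r = (1 ± 3)/2.
Solving: r_1 = 2, r_2 = -1.

indicial: r^2 - 1 r - 2 = 0; roots r_1 = 2, r_2 = -1


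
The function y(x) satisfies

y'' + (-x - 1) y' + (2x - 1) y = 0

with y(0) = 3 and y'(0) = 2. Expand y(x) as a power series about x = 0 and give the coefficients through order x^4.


Ansatz: y(x) = sum_{n>=0} a_n x^n, so y'(x) = sum_{n>=1} n a_n x^(n-1) and y''(x) = sum_{n>=2} n(n-1) a_n x^(n-2).
Substitute into P(x) y'' + Q(x) y' + R(x) y = 0 with P(x) = 1, Q(x) = -x - 1, R(x) = 2x - 1, and match powers of x.
Initial conditions: a_0 = 3, a_1 = 2.
Setting the coefficient of each power of x to zero and solving order by order (substituting the coefficients already found):
  x^0: 2 a_2 - a_1 - a_0 = 0  ->  2 a_2 = a_1 + a_0 = 5  ->  a_2 = 5/2
  x^1: 6 a_3 - 2 a_2 - 2 a_1 + 2 a_0 = 0  ->  6 a_3 = 2 a_2 + 2 a_1 - 2 a_0 = 3  ->  a_3 = 1/2
  x^2: 12 a_4 - 3 a_3 - 3 a_2 + 2 a_1 = 0  ->  12 a_4 = 3 a_3 + 3 a_2 - 2 a_1 = 5  ->  a_4 = 5/12
Truncated series: y(x) = 3 + 2 x + (5/2) x^2 + (1/2) x^3 + (5/12) x^4 + O(x^5).

a_0 = 3; a_1 = 2; a_2 = 5/2; a_3 = 1/2; a_4 = 5/12


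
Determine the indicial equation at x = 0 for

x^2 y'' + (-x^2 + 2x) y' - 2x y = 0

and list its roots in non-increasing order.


Divide by x^2 to reach normal form y'' + P_1(x) y' + P_2(x) y = 0 with P_1(x) = -1 + 2/x and P_2(x) = -2/x.
x = 0 is a singular point because the y'-coefficient -1 + 2/x has a pole at x = 0 and the y-coefficient -2/x has a pole at x = 0.
It is a regular singular point because x P_1(x) = p(x) = 2 - x and x^2 P_2(x) = q(x) = -2x are polynomials, hence analytic at x = 0.
p(0) = 2,  q(0) = 0.
Indicial equation: r(r-1) + p(0) r + q(0) = 0, i.e. r^2 + (p(0) - 1) r + q(0) = 0, i.e. r^2 + 1 r = 0.
Discriminant: (1)^2 - 4(0) = 1, so r = (-1 ± 1)/2.
Solving: r_1 = 0, r_2 = -1.

indicial: r^2 + 1 r = 0; roots r_1 = 0, r_2 = -1


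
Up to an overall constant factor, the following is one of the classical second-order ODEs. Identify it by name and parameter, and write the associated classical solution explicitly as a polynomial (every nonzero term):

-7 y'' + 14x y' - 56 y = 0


All three coefficients share the factor -7; dividing through by -7 gives  y'' - 2x y' + 8 y = 0.
This matches the Hermite equation y'' - 2x y' + 2n y = 0 with 2n = 8, so n = 4; the polynomial solution is H_4(x).
With y = sum_k a_k x^k, matching x^k gives (k+2)(k+1) a_{k+2} = 2(k - n) a_k = 2(k - 4) a_k. The right side vanishes at k = 4, so the series with the parity of 4 terminates at degree 4.
Standard normalization: leading coefficient of H_n is 2^n, so a_4 = 2^4 = 16. Work downward with a_k = (k+1)(k+2) a_{k+2} / (2(k - n)):
  a_2 = (3)(4)(16) / (2(2 - 4)) = 192/(-4) = -48
  a_0 = (1)(2)(-48) / (2(0 - 4)) = -96/(-8) = 12
Hence H_4(x) = 16 x^4 - 48 x^2 + 12.

H_4(x); series = 16 x^4 - 48 x^2 + 12


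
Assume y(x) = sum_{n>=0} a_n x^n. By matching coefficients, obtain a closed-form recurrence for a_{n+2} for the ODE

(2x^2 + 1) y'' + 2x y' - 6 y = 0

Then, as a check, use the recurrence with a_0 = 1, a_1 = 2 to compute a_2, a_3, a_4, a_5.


Substitute y = sum_n a_n x^n.
(1 + 2 x^2) y'' contributes (n+2)(n+1) a_{n+2} + 2 n(n-1) a_n at x^n.
2 x y'(x) contributes 2 n a_n at x^n.
-6 y(x) contributes -6 a_n at x^n.
Matching x^n: (n+2)(n+1) a_{n+2} + (2 n(n-1) + 2 n - 6) a_n = 0.
Thus a_{n+2} = (-2 n(n-1) - 2 n + 6) / ((n+1)(n+2)) * a_n.

Check with a_0 = 1, a_1 = 2 (apply the recurrence for n = 0, 1, 2, 3): a_0 = 1, a_1 = 2, a_2 = 3, a_3 = 4/3, a_4 = -1/2, a_5 = -4/5.

a_(n+2) = (-2 n(n-1) - 2 n + 6) / ((n+1)(n+2)) * a_n; check: a_0 = 1, a_1 = 2, a_2 = 3, a_3 = 4/3, a_4 = -1/2, a_5 = -4/5


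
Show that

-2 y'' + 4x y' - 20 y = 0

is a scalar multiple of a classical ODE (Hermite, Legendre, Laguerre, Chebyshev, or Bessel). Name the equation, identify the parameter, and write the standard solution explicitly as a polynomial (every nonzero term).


All three coefficients share the factor -2; dividing through by -2 gives  y'' - 2x y' + 10 y = 0.
This matches the Hermite equation y'' - 2x y' + 2n y = 0 with 2n = 10, so n = 5; the polynomial solution is H_5(x).
With y = sum_k a_k x^k, matching x^k gives (k+2)(k+1) a_{k+2} = 2(k - n) a_k = 2(k - 5) a_k. The right side vanishes at k = 5, so the series with the parity of 5 terminates at degree 5.
Standard normalization: leading coefficient of H_n is 2^n, so a_5 = 2^5 = 32. Work downward with a_k = (k+1)(k+2) a_{k+2} / (2(k - n)):
  a_3 = (4)(5)(32) / (2(3 - 5)) = 640/(-4) = -160
  a_1 = (2)(3)(-160) / (2(1 - 5)) = -960/(-8) = 120
Hence H_5(x) = 32 x^5 - 160 x^3 + 120 x.

H_5(x); series = 32 x^5 - 160 x^3 + 120 x


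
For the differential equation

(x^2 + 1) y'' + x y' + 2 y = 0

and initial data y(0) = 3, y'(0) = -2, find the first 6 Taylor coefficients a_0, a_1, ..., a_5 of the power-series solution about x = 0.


Ansatz: y(x) = sum_{n>=0} a_n x^n, so y'(x) = sum_{n>=1} n a_n x^(n-1) and y''(x) = sum_{n>=2} n(n-1) a_n x^(n-2).
Substitute into P(x) y'' + Q(x) y' + R(x) y = 0 with P(x) = x^2 + 1, Q(x) = x, R(x) = 2, and match powers of x.
Initial conditions: a_0 = 3, a_1 = -2.
Setting the coefficient of each power of x to zero and solving order by order (substituting the coefficients already found):
  x^0: 2 a_2 + 2 a_0 = 0  ->  2 a_2 = -2 a_0 = -6  ->  a_2 = -3
  x^1: 6 a_3 + 3 a_1 = 0  ->  6 a_3 = -3 a_1 = 6  ->  a_3 = 1
  x^2: 12 a_4 + 6 a_2 = 0  ->  12 a_4 = -6 a_2 = 18  ->  a_4 = 3/2
  x^3: 20 a_5 + 11 a_3 = 0  ->  20 a_5 = -11 a_3 = -11  ->  a_5 = -11/20
Truncated series: y(x) = 3 - 2 x - 3 x^2 + x^3 + (3/2) x^4 - (11/20) x^5 + O(x^6).

a_0 = 3; a_1 = -2; a_2 = -3; a_3 = 1; a_4 = 3/2; a_5 = -11/20


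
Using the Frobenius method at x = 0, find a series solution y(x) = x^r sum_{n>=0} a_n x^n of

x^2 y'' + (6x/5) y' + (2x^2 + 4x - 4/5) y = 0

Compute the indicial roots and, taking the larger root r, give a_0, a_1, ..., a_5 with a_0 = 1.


Write in Frobenius form y'' + (p(x)/x) y' + (q(x)/x^2) y = 0:
  p(x) = 6/5,  q(x) = 2x^2 + 4x - 4/5.
Indicial equation: r(r-1) + (6/5) r + (-4/5) = 0 -> roots r_1 = 4/5, r_2 = -1.
Take r = r_1 = 4/5. Let y(x) = x^r sum_{n>=0} a_n x^n with a_0 = 1.
Substitute y = x^r sum a_n x^n and match x^{r+n}. The recurrence is
  D(n) a_n + 4 a_{n-1} + 2 a_{n-2} = 0,  where D(n) = (r+n)(r+n-1) + (6/5)(r+n) + (-4/5).
  a_n = [-4 a_{n-1} - 2 a_{n-2}] / D(n).
Since the indicial polynomial factors as (r - r_1)(r - r_2), D(n) = (r_1 + n - r_1)(r_1 + n - r_2) = n(n + 9/5).
Evaluating step by step (a_0 = 1):
  n = 1: D(1) = 1(1 + 9/5) = 14/5; numerator = -4(1) = -4; a_1 = (-4)/(14/5) = -10/7
  n = 2: D(2) = 2(2 + 9/5) = 38/5; numerator = -4(-10/7) - 2(1) = 26/7; a_2 = (26/7)/(38/5) = 65/133
  n = 3: D(3) = 3(3 + 9/5) = 72/5; numerator = -4(65/133) - 2(-10/7) = 120/133; a_3 = (120/133)/(72/5) = 25/399
  n = 4: D(4) = 4(4 + 9/5) = 116/5; numerator = -4(25/399) - 2(65/133) = -70/57; a_4 = (-70/57)/(116/5) = -175/3306
  n = 5: D(5) = 5(5 + 9/5) = 34; numerator = -4(-175/3306) - 2(25/399) = 1000/11571; a_5 = (1000/11571)/(34) = 500/196707

r = 4/5; a_0 = 1; a_1 = -10/7; a_2 = 65/133; a_3 = 25/399; a_4 = -175/3306; a_5 = 500/196707


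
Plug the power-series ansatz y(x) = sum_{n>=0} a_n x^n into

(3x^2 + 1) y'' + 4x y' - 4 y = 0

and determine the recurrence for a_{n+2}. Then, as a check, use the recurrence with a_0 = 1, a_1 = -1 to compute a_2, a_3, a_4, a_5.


Substitute y = sum_n a_n x^n.
(1 + 3 x^2) y'' contributes (n+2)(n+1) a_{n+2} + 3 n(n-1) a_n at x^n.
4 x y'(x) contributes 4 n a_n at x^n.
-4 y(x) contributes -4 a_n at x^n.
Matching x^n: (n+2)(n+1) a_{n+2} + (3 n(n-1) + 4 n - 4) a_n = 0.
Thus a_{n+2} = (-3 n(n-1) - 4 n + 4) / ((n+1)(n+2)) * a_n.

Check with a_0 = 1, a_1 = -1 (apply the recurrence for n = 0, 1, 2, 3): a_0 = 1, a_1 = -1, a_2 = 2, a_3 = 0, a_4 = -5/3, a_5 = 0.

a_(n+2) = (-3 n(n-1) - 4 n + 4) / ((n+1)(n+2)) * a_n; check: a_0 = 1, a_1 = -1, a_2 = 2, a_3 = 0, a_4 = -5/3, a_5 = 0
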